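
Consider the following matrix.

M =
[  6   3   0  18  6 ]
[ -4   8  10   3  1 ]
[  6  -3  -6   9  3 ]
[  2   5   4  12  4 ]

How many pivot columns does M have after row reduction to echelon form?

Row reduce to echelon form.
R2 ← R2 + (2/3)·R1: [0, 10, 10, 15, 5]
R3 ← R3 − R1: [0, -6, -6, -9, -3]
R4 ← R4 − (1/3)·R1: [0, 4, 4, 6, 2]
R3 ← R3 + (3/5)·R2: [0, 0, 0, 0, 0]
R4 ← R4 − (2/5)·R2: [0, 0, 0, 0, 0]
Echelon form has 2 nonzero rows, so rank(M) = 2.
Each nonzero row contributes one pivot column: 2 pivot columns.

2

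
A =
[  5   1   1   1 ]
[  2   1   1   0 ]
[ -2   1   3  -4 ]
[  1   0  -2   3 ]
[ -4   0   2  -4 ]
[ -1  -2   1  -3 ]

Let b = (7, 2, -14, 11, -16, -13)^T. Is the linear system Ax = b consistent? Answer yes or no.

yes

Row reduce the augmented matrix [A | b].
R2 ← R2 − (2/5)·R1: [0, 3/5, 3/5, -2/5, -4/5]
R3 ← R3 + (2/5)·R1: [0, 7/5, 17/5, -18/5, -56/5]
R4 ← R4 − (1/5)·R1: [0, -1/5, -11/5, 14/5, 48/5]
R5 ← R5 + (4/5)·R1: [0, 4/5, 14/5, -16/5, -52/5]
R6 ← R6 + (1/5)·R1: [0, -9/5, 6/5, -14/5, -58/5]
R3 ← R3 − (7/3)·R2: [0, 0, 2, -8/3, -28/3]
R4 ← R4 + (1/3)·R2: [0, 0, -2, 8/3, 28/3]
R5 ← R5 − (4/3)·R2: [0, 0, 2, -8/3, -28/3]
R6 ← R6 + (3)·R2: [0, 0, 3, -4, -14]
R4 ← R4 + R3: [0, 0, 0, 0, 0]
R5 ← R5 − R3: [0, 0, 0, 0, 0]
R6 ← R6 − (3/2)·R3: [0, 0, 0, 0, 0]
The echelon form has 3 nonzero rows, and every pivot lies in the first 4 columns, so rank(A) = rank([A|b]) = 3.
The system is consistent.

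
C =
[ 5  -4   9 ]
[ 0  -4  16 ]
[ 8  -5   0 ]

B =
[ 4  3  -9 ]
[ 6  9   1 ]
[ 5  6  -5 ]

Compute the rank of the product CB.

3

First compute CB:
[[ 41,  33, -94],
 [ 56,  60, -84],
 [  2, -21, -77]]
Now row reduce the product.
R2 ← R2 − (56/41)·R1: [0, 612/41, 1820/41]
R3 ← R3 − (2/41)·R1: [0, -927/41, -2969/41]
R3 ← R3 + (103/68)·R2: [0, 0, -88/17]
3 nonzero rows, so rank(CB) = 3.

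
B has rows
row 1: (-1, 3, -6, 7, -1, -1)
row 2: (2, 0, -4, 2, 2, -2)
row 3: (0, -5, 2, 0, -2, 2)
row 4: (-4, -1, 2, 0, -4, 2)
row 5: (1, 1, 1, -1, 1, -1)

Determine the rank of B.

5

Row reduce to echelon form.
R2 ← R2 + (2)·R1: [0, 6, -16, 16, 0, -4]
R4 ← R4 − (4)·R1: [0, -13, 26, -28, 0, 6]
R5 ← R5 + R1: [0, 4, -5, 6, 0, -2]
R3 ← R3 + (5/6)·R2: [0, 0, -34/3, 40/3, -2, -4/3]
R4 ← R4 + (13/6)·R2: [0, 0, -26/3, 20/3, 0, -8/3]
R5 ← R5 − (2/3)·R2: [0, 0, 17/3, -14/3, 0, 2/3]
R4 ← R4 − (13/17)·R3: [0, 0, 0, -60/17, 26/17, -28/17]
R5 ← R5 + (1/2)·R3: [0, 0, 0, 2, -1, 0]
R5 ← R5 + (17/30)·R4: [0, 0, 0, 0, -2/15, -14/15]
Echelon form has 5 nonzero rows, so rank(B) = 5.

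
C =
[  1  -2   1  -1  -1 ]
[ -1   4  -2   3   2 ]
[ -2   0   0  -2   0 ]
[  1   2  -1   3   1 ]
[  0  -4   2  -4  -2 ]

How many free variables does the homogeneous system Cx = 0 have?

Row reduce to echelon form.
R2 ← R2 + R1: [0, 2, -1, 2, 1]
R3 ← R3 + (2)·R1: [0, -4, 2, -4, -2]
R4 ← R4 − R1: [0, 4, -2, 4, 2]
R3 ← R3 + (2)·R2: [0, 0, 0, 0, 0]
R4 ← R4 − (2)·R2: [0, 0, 0, 0, 0]
R5 ← R5 + (2)·R2: [0, 0, 0, 0, 0]
2 nonzero rows, so rank(C) = 2.
C has 5 columns; by rank–nullity, nullity = 5 − 2 = 3.

3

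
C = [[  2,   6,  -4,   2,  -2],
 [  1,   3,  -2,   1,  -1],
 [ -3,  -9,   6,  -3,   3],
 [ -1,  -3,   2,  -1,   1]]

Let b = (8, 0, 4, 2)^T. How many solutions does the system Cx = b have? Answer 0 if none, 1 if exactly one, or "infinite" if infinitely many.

0

Row reduce the augmented matrix [C | b].
R2 ← R2 − (1/2)·R1: [0, 0, 0, 0, 0, -4]
R3 ← R3 + (3/2)·R1: [0, 0, 0, 0, 0, 16]
R4 ← R4 + (1/2)·R1: [0, 0, 0, 0, 0, 6]
R3 ← R3 + (4)·R2: [0, 0, 0, 0, 0, 0]
R4 ← R4 + (3/2)·R2: [0, 0, 0, 0, 0, 0]
The echelon form has 2 nonzero rows; the last pivot sits in the augmented column, so rank(C) = 1 but rank([C|b]) = 2.
Since the ranks differ, the system is inconsistent.
It has no solutions.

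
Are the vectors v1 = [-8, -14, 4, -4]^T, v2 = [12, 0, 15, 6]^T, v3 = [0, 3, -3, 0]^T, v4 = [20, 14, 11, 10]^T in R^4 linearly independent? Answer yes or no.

Form the matrix with these vectors as rows and row reduce.
R2 ← R2 + (3/2)·R1: [0, -21, 21, 0]
R4 ← R4 + (5/2)·R1: [0, -21, 21, 0]
R3 ← R3 + (1/7)·R2: [0, 0, 0, 0]
R4 ← R4 − R2: [0, 0, 0, 0]
2 nonzero rows, so the 4 vectors span a space of dimension 2.
Since 2 < 4, the vectors are linearly dependent.

no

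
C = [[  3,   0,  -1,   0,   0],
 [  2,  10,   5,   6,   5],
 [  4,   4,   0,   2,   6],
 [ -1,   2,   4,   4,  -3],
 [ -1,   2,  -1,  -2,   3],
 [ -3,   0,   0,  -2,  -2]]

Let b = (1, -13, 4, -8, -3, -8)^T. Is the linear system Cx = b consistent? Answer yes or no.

Row reduce the augmented matrix [C | b].
R2 ← R2 − (2/3)·R1: [0, 10, 17/3, 6, 5, -41/3]
R3 ← R3 − (4/3)·R1: [0, 4, 4/3, 2, 6, 8/3]
R4 ← R4 + (1/3)·R1: [0, 2, 11/3, 4, -3, -23/3]
R5 ← R5 + (1/3)·R1: [0, 2, -4/3, -2, 3, -8/3]
R6 ← R6 + R1: [0, 0, -1, -2, -2, -7]
R3 ← R3 − (2/5)·R2: [0, 0, -14/15, -2/5, 4, 122/15]
R4 ← R4 − (1/5)·R2: [0, 0, 38/15, 14/5, -4, -74/15]
R5 ← R5 − (1/5)·R2: [0, 0, -37/15, -16/5, 2, 1/15]
R4 ← R4 + (19/7)·R3: [0, 0, 0, 12/7, 48/7, 120/7]
R5 ← R5 − (37/14)·R3: [0, 0, 0, -15/7, -60/7, -150/7]
R6 ← R6 − (15/14)·R3: [0, 0, 0, -11/7, -44/7, -110/7]
R5 ← R5 + (5/4)·R4: [0, 0, 0, 0, 0, 0]
R6 ← R6 + (11/12)·R4: [0, 0, 0, 0, 0, 0]
The echelon form has 4 nonzero rows, and every pivot lies in the first 5 columns, so rank(C) = rank([C|b]) = 4.
The system is consistent.

yes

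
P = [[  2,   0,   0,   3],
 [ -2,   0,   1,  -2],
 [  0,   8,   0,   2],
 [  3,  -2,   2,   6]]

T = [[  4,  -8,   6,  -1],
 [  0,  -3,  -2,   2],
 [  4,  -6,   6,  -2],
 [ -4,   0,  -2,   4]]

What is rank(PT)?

First compute PT:
[[ -4, -16,   6,  10],
 [  4,  10,  -2,  -8],
 [ -8, -24, -20,  24],
 [ -4, -30,  22,  13]]
Now row reduce the product.
R2 ← R2 + R1: [0, -6, 4, 2]
R3 ← R3 − (2)·R1: [0, 8, -32, 4]
R4 ← R4 − R1: [0, -14, 16, 3]
R3 ← R3 + (4/3)·R2: [0, 0, -80/3, 20/3]
R4 ← R4 − (7/3)·R2: [0, 0, 20/3, -5/3]
R4 ← R4 + (1/4)·R3: [0, 0, 0, 0]
3 nonzero rows, so rank(PT) = 3.

3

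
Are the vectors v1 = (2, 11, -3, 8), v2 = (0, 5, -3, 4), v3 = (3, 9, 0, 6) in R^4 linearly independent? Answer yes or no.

Form the matrix with these vectors as rows and row reduce.
R3 ← R3 − (3/2)·R1: [0, -15/2, 9/2, -6]
R3 ← R3 + (3/2)·R2: [0, 0, 0, 0]
2 nonzero rows, so the 3 vectors span a space of dimension 2.
Since 2 < 3, the vectors are linearly dependent.

no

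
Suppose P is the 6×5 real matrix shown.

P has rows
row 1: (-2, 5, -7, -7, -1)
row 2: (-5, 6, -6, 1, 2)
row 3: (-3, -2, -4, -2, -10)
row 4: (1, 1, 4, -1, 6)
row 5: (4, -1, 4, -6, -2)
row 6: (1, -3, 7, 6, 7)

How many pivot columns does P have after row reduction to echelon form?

5

Row reduce to echelon form.
R2 ← R2 − (5/2)·R1: [0, -13/2, 23/2, 37/2, 9/2]
R3 ← R3 − (3/2)·R1: [0, -19/2, 13/2, 17/2, -17/2]
R4 ← R4 + (1/2)·R1: [0, 7/2, 1/2, -9/2, 11/2]
R5 ← R5 + (2)·R1: [0, 9, -10, -20, -4]
R6 ← R6 + (1/2)·R1: [0, -1/2, 7/2, 5/2, 13/2]
R3 ← R3 − (19/13)·R2: [0, 0, -134/13, -241/13, -196/13]
R4 ← R4 + (7/13)·R2: [0, 0, 87/13, 71/13, 103/13]
R5 ← R5 + (18/13)·R2: [0, 0, 77/13, 73/13, 29/13]
R6 ← R6 − (1/13)·R2: [0, 0, 34/13, 14/13, 80/13]
R4 ← R4 + (87/134)·R3: [0, 0, 0, -881/134, -125/67]
R5 ← R5 + (77/134)·R3: [0, 0, 0, -675/134, -431/67]
R6 ← R6 + (17/67)·R3: [0, 0, 0, -243/67, 156/67]
R5 ← R5 − (675/881)·R4: [0, 0, 0, 0, -4408/881]
R6 ← R6 − (486/881)·R4: [0, 0, 0, 0, 2958/881]
R6 ← R6 + (51/76)·R5: [0, 0, 0, 0, 0]
Echelon form has 5 nonzero rows, so rank(P) = 5.
Each nonzero row contributes one pivot column: 5 pivot columns.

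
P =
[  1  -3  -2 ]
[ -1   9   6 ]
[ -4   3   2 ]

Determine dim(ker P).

1

Row reduce to echelon form.
R2 ← R2 + R1: [0, 6, 4]
R3 ← R3 + (4)·R1: [0, -9, -6]
R3 ← R3 + (3/2)·R2: [0, 0, 0]
2 nonzero rows, so rank(P) = 2.
P has 3 columns; by rank–nullity, nullity = 3 − 2 = 1.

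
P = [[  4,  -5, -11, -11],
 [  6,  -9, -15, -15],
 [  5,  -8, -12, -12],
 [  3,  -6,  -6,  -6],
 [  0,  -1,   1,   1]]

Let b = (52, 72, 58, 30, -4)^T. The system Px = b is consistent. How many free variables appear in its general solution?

Row reduce the augmented matrix [P | b].
R2 ← R2 − (3/2)·R1: [0, -3/2, 3/2, 3/2, -6]
R3 ← R3 − (5/4)·R1: [0, -7/4, 7/4, 7/4, -7]
R4 ← R4 − (3/4)·R1: [0, -9/4, 9/4, 9/4, -9]
R3 ← R3 − (7/6)·R2: [0, 0, 0, 0, 0]
R4 ← R4 − (3/2)·R2: [0, 0, 0, 0, 0]
R5 ← R5 − (2/3)·R2: [0, 0, 0, 0, 0]
The echelon form has 2 nonzero rows, and every pivot lies in the first 4 columns, so rank(P) = rank([P|b]) = 2.
The system is consistent.
Free variables = (unknowns) − (rank) = 4 − 2 = 2.

2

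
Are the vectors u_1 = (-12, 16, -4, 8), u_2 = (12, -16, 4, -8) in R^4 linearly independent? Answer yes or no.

no

Form the matrix with these vectors as rows and row reduce.
R2 ← R2 + R1: [0, 0, 0, 0]
1 nonzero row, so the 2 vectors span a space of dimension 1.
Since 1 < 2, the vectors are linearly dependent.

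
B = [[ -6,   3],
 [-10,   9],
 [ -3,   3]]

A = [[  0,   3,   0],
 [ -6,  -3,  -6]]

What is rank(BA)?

2

First compute BA:
[[-18, -27, -18],
 [-54, -57, -54],
 [-18, -18, -18]]
Now row reduce the product.
R2 ← R2 − (3)·R1: [0, 24, 0]
R3 ← R3 − R1: [0, 9, 0]
R3 ← R3 − (3/8)·R2: [0, 0, 0]
2 nonzero rows, so rank(BA) = 2.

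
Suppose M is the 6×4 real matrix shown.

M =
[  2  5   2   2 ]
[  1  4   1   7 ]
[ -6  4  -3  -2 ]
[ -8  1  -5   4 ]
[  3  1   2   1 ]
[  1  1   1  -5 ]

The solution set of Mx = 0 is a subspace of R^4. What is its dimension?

1

Row reduce to echelon form.
R2 ← R2 − (1/2)·R1: [0, 3/2, 0, 6]
R3 ← R3 + (3)·R1: [0, 19, 3, 4]
R4 ← R4 + (4)·R1: [0, 21, 3, 12]
R5 ← R5 − (3/2)·R1: [0, -13/2, -1, -2]
R6 ← R6 − (1/2)·R1: [0, -3/2, 0, -6]
R3 ← R3 − (38/3)·R2: [0, 0, 3, -72]
R4 ← R4 − (14)·R2: [0, 0, 3, -72]
R5 ← R5 + (13/3)·R2: [0, 0, -1, 24]
R6 ← R6 + R2: [0, 0, 0, 0]
R4 ← R4 − R3: [0, 0, 0, 0]
R5 ← R5 + (1/3)·R3: [0, 0, 0, 0]
3 nonzero rows, so rank(M) = 3.
M has 4 columns; by rank–nullity, nullity = 4 − 3 = 1.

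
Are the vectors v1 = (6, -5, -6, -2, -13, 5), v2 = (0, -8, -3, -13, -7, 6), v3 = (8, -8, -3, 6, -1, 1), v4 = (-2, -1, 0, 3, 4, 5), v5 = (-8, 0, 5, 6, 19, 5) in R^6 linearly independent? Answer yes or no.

Form the matrix with these vectors as rows and row reduce.
R3 ← R3 − (4/3)·R1: [0, -4/3, 5, 26/3, 49/3, -17/3]
R4 ← R4 + (1/3)·R1: [0, -8/3, -2, 7/3, -1/3, 20/3]
R5 ← R5 + (4/3)·R1: [0, -20/3, -3, 10/3, 5/3, 35/3]
R3 ← R3 − (1/6)·R2: [0, 0, 11/2, 65/6, 35/2, -20/3]
R4 ← R4 − (1/3)·R2: [0, 0, -1, 20/3, 2, 14/3]
R5 ← R5 − (5/6)·R2: [0, 0, -1/2, 85/6, 15/2, 20/3]
R4 ← R4 + (2/11)·R3: [0, 0, 0, 95/11, 57/11, 38/11]
R5 ← R5 + (1/11)·R3: [0, 0, 0, 500/33, 100/11, 200/33]
R5 ← R5 − (100/57)·R4: [0, 0, 0, 0, 0, 0]
4 nonzero rows, so the 5 vectors span a space of dimension 4.
Since 4 < 5, the vectors are linearly dependent.

no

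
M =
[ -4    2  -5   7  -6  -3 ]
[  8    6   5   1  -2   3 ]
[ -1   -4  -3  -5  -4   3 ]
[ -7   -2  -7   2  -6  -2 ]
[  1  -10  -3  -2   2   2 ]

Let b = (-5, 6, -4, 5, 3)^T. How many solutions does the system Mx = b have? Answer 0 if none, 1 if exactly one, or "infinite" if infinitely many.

Row reduce the augmented matrix [M | b].
R2 ← R2 + (2)·R1: [0, 10, -5, 15, -14, -3, -4]
R3 ← R3 − (1/4)·R1: [0, -9/2, -7/4, -27/4, -5/2, 15/4, -11/4]
R4 ← R4 − (7/4)·R1: [0, -11/2, 7/4, -41/4, 9/2, 13/4, 55/4]
R5 ← R5 + (1/4)·R1: [0, -19/2, -17/4, -1/4, 1/2, 5/4, 7/4]
R3 ← R3 + (9/20)·R2: [0, 0, -4, 0, -44/5, 12/5, -91/20]
R4 ← R4 + (11/20)·R2: [0, 0, -1, -2, -16/5, 8/5, 231/20]
R5 ← R5 + (19/20)·R2: [0, 0, -9, 14, -64/5, -8/5, -41/20]
R4 ← R4 − (1/4)·R3: [0, 0, 0, -2, -1, 1, 203/16]
R5 ← R5 − (9/4)·R3: [0, 0, 0, 14, 7, -7, 131/16]
R5 ← R5 + (7)·R4: [0, 0, 0, 0, 0, 0, 97]
The echelon form has 5 nonzero rows; the last pivot sits in the augmented column, so rank(M) = 4 but rank([M|b]) = 5.
Since the ranks differ, the system is inconsistent.
It has no solutions.

0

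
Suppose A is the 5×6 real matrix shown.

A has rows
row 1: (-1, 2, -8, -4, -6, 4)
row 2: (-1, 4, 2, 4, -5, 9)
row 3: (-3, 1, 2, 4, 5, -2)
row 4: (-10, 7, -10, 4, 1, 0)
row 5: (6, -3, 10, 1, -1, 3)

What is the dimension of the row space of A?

Row reduce to echelon form.
R2 ← R2 − R1: [0, 2, 10, 8, 1, 5]
R3 ← R3 − (3)·R1: [0, -5, 26, 16, 23, -14]
R4 ← R4 − (10)·R1: [0, -13, 70, 44, 61, -40]
R5 ← R5 + (6)·R1: [0, 9, -38, -23, -37, 27]
R3 ← R3 + (5/2)·R2: [0, 0, 51, 36, 51/2, -3/2]
R4 ← R4 + (13/2)·R2: [0, 0, 135, 96, 135/2, -15/2]
R5 ← R5 − (9/2)·R2: [0, 0, -83, -59, -83/2, 9/2]
R4 ← R4 − (45/17)·R3: [0, 0, 0, 12/17, 0, -60/17]
R5 ← R5 + (83/51)·R3: [0, 0, 0, -7/17, 0, 35/17]
R5 ← R5 + (7/12)·R4: [0, 0, 0, 0, 0, 0]
Echelon form has 4 nonzero rows, so rank(A) = 4.
The row space has dimension equal to the rank: 4.

4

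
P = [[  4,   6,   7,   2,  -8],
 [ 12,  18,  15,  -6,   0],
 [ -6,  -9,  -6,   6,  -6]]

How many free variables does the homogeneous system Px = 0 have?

3

Row reduce to echelon form.
R2 ← R2 − (3)·R1: [0, 0, -6, -12, 24]
R3 ← R3 + (3/2)·R1: [0, 0, 9/2, 9, -18]
R3 ← R3 + (3/4)·R2: [0, 0, 0, 0, 0]
2 nonzero rows, so rank(P) = 2.
P has 5 columns; by rank–nullity, nullity = 5 − 2 = 3.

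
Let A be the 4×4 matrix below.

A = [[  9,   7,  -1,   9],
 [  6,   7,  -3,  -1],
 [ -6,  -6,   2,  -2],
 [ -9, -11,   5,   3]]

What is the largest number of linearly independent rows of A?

2

Row reduce to echelon form.
R2 ← R2 − (2/3)·R1: [0, 7/3, -7/3, -7]
R3 ← R3 + (2/3)·R1: [0, -4/3, 4/3, 4]
R4 ← R4 + R1: [0, -4, 4, 12]
R3 ← R3 + (4/7)·R2: [0, 0, 0, 0]
R4 ← R4 + (12/7)·R2: [0, 0, 0, 0]
Echelon form has 2 nonzero rows, so rank(A) = 2.
The rank gives the maximum number of linearly independent rows: 2.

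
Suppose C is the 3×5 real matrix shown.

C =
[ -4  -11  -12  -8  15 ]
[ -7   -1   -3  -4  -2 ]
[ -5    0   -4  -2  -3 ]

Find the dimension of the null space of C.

Row reduce to echelon form.
R2 ← R2 − (7/4)·R1: [0, 73/4, 18, 10, -113/4]
R3 ← R3 − (5/4)·R1: [0, 55/4, 11, 8, -87/4]
R3 ← R3 − (55/73)·R2: [0, 0, -187/73, 34/73, -34/73]
3 nonzero rows, so rank(C) = 3.
C has 5 columns; by rank–nullity, nullity = 5 − 3 = 2.

2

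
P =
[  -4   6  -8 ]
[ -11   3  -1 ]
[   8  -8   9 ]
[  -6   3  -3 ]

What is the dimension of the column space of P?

Row reduce to echelon form.
R2 ← R2 − (11/4)·R1: [0, -27/2, 21]
R3 ← R3 + (2)·R1: [0, 4, -7]
R4 ← R4 − (3/2)·R1: [0, -6, 9]
R3 ← R3 + (8/27)·R2: [0, 0, -7/9]
R4 ← R4 − (4/9)·R2: [0, 0, -1/3]
R4 ← R4 − (3/7)·R3: [0, 0, 0]
Echelon form has 3 nonzero rows, so rank(P) = 3.
The column space has dimension equal to the rank: 3.

3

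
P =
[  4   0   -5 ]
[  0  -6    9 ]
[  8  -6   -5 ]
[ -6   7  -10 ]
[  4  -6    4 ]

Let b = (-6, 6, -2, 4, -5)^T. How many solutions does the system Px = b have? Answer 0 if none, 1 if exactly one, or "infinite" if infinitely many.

0

Row reduce the augmented matrix [P | b].
R3 ← R3 − (2)·R1: [0, -6, 5, 10]
R4 ← R4 + (3/2)·R1: [0, 7, -35/2, -5]
R5 ← R5 − R1: [0, -6, 9, 1]
R3 ← R3 − R2: [0, 0, -4, 4]
R4 ← R4 + (7/6)·R2: [0, 0, -7, 2]
R5 ← R5 − R2: [0, 0, 0, -5]
R4 ← R4 − (7/4)·R3: [0, 0, 0, -5]
R5 ← R5 − R4: [0, 0, 0, 0]
The echelon form has 4 nonzero rows; the last pivot sits in the augmented column, so rank(P) = 3 but rank([P|b]) = 4.
Since the ranks differ, the system is inconsistent.
It has no solutions.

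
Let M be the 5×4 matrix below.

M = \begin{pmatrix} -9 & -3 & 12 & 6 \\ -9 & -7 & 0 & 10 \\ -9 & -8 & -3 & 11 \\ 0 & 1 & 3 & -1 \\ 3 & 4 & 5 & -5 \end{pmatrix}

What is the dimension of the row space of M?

2

Row reduce to echelon form.
R2 ← R2 − R1: [0, -4, -12, 4]
R3 ← R3 − R1: [0, -5, -15, 5]
R5 ← R5 + (1/3)·R1: [0, 3, 9, -3]
R3 ← R3 − (5/4)·R2: [0, 0, 0, 0]
R4 ← R4 + (1/4)·R2: [0, 0, 0, 0]
R5 ← R5 + (3/4)·R2: [0, 0, 0, 0]
Echelon form has 2 nonzero rows, so rank(M) = 2.
The row space has dimension equal to the rank: 2.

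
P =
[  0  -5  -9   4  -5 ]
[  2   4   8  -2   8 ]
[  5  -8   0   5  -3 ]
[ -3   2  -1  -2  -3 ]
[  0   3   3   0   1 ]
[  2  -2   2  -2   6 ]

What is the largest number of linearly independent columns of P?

Row reduce to echelon form.
Swap R1 ↔ R2
R3 ← R3 − (5/2)·R1: [0, -18, -20, 10, -23]
R4 ← R4 + (3/2)·R1: [0, 8, 11, -5, 9]
R6 ← R6 − R1: [0, -6, -6, 0, -2]
R3 ← R3 − (18/5)·R2: [0, 0, 62/5, -22/5, -5]
R4 ← R4 + (8/5)·R2: [0, 0, -17/5, 7/5, 1]
R5 ← R5 + (3/5)·R2: [0, 0, -12/5, 12/5, -2]
R6 ← R6 − (6/5)·R2: [0, 0, 24/5, -24/5, 4]
R4 ← R4 + (17/62)·R3: [0, 0, 0, 6/31, -23/62]
R5 ← R5 + (6/31)·R3: [0, 0, 0, 48/31, -92/31]
R6 ← R6 − (12/31)·R3: [0, 0, 0, -96/31, 184/31]
R5 ← R5 − (8)·R4: [0, 0, 0, 0, 0]
R6 ← R6 + (16)·R4: [0, 0, 0, 0, 0]
Echelon form has 4 nonzero rows, so rank(P) = 4.
The rank gives the maximum number of linearly independent columns: 4.

4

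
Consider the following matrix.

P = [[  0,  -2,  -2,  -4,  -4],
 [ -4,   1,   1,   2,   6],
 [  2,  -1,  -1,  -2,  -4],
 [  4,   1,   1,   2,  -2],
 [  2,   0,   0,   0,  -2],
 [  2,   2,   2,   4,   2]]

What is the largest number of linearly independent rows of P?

2

Row reduce to echelon form.
Swap R1 ↔ R2
R3 ← R3 + (1/2)·R1: [0, -1/2, -1/2, -1, -1]
R4 ← R4 + R1: [0, 2, 2, 4, 4]
R5 ← R5 + (1/2)·R1: [0, 1/2, 1/2, 1, 1]
R6 ← R6 + (1/2)·R1: [0, 5/2, 5/2, 5, 5]
R3 ← R3 − (1/4)·R2: [0, 0, 0, 0, 0]
R4 ← R4 + R2: [0, 0, 0, 0, 0]
R5 ← R5 + (1/4)·R2: [0, 0, 0, 0, 0]
R6 ← R6 + (5/4)·R2: [0, 0, 0, 0, 0]
Echelon form has 2 nonzero rows, so rank(P) = 2.
The rank gives the maximum number of linearly independent rows: 2.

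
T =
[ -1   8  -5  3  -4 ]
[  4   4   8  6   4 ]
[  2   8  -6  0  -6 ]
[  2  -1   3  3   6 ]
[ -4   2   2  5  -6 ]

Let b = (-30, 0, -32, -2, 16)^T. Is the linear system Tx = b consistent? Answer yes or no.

Row reduce the augmented matrix [T | b].
R2 ← R2 + (4)·R1: [0, 36, -12, 18, -12, -120]
R3 ← R3 + (2)·R1: [0, 24, -16, 6, -14, -92]
R4 ← R4 + (2)·R1: [0, 15, -7, 9, -2, -62]
R5 ← R5 − (4)·R1: [0, -30, 22, -7, 10, 136]
R3 ← R3 − (2/3)·R2: [0, 0, -8, -6, -6, -12]
R4 ← R4 − (5/12)·R2: [0, 0, -2, 3/2, 3, -12]
R5 ← R5 + (5/6)·R2: [0, 0, 12, 8, 0, 36]
R4 ← R4 − (1/4)·R3: [0, 0, 0, 3, 9/2, -9]
R5 ← R5 + (3/2)·R3: [0, 0, 0, -1, -9, 18]
R5 ← R5 + (1/3)·R4: [0, 0, 0, 0, -15/2, 15]
The echelon form has 5 nonzero rows, and every pivot lies in the first 5 columns, so rank(T) = rank([T|b]) = 5.
The system is consistent.

yes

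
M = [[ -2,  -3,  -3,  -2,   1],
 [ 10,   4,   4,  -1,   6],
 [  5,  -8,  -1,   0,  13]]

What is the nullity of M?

Row reduce to echelon form.
R2 ← R2 + (5)·R1: [0, -11, -11, -11, 11]
R3 ← R3 + (5/2)·R1: [0, -31/2, -17/2, -5, 31/2]
R3 ← R3 − (31/22)·R2: [0, 0, 7, 21/2, 0]
3 nonzero rows, so rank(M) = 3.
M has 5 columns; by rank–nullity, nullity = 5 − 3 = 2.

2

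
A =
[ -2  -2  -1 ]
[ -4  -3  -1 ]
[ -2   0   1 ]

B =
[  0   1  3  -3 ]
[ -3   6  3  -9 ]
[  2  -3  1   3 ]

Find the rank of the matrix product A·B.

First compute AB:
[[  4, -11, -13,  21],
 [  7, -19, -22,  36],
 [  2,  -5,  -5,   9]]
Now row reduce the product.
R2 ← R2 − (7/4)·R1: [0, 1/4, 3/4, -3/4]
R3 ← R3 − (1/2)·R1: [0, 1/2, 3/2, -3/2]
R3 ← R3 − (2)·R2: [0, 0, 0, 0]
2 nonzero rows, so rank(AB) = 2.

2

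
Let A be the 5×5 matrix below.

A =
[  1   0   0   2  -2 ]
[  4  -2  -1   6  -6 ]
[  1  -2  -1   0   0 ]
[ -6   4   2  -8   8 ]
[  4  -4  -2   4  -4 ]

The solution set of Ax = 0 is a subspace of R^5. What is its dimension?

3

Row reduce to echelon form.
R2 ← R2 − (4)·R1: [0, -2, -1, -2, 2]
R3 ← R3 − R1: [0, -2, -1, -2, 2]
R4 ← R4 + (6)·R1: [0, 4, 2, 4, -4]
R5 ← R5 − (4)·R1: [0, -4, -2, -4, 4]
R3 ← R3 − R2: [0, 0, 0, 0, 0]
R4 ← R4 + (2)·R2: [0, 0, 0, 0, 0]
R5 ← R5 − (2)·R2: [0, 0, 0, 0, 0]
2 nonzero rows, so rank(A) = 2.
A has 5 columns; by rank–nullity, nullity = 5 − 2 = 3.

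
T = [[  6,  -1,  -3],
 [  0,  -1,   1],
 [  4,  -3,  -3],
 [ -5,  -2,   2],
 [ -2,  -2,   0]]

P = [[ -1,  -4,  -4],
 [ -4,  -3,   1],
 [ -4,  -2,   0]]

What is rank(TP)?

First compute TP:
[[ 10, -15, -25],
 [  0,   1,  -1],
 [ 20,  -1, -19],
 [  5,  22,  18],
 [ 10,  14,   6]]
Now row reduce the product.
R3 ← R3 − (2)·R1: [0, 29, 31]
R4 ← R4 − (1/2)·R1: [0, 59/2, 61/2]
R5 ← R5 − R1: [0, 29, 31]
R3 ← R3 − (29)·R2: [0, 0, 60]
R4 ← R4 − (59/2)·R2: [0, 0, 60]
R5 ← R5 − (29)·R2: [0, 0, 60]
R4 ← R4 − R3: [0, 0, 0]
R5 ← R5 − R3: [0, 0, 0]
3 nonzero rows, so rank(TP) = 3.

3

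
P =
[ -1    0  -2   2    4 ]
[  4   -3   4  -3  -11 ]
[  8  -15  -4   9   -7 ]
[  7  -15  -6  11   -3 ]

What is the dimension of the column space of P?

Row reduce to echelon form.
R2 ← R2 + (4)·R1: [0, -3, -4, 5, 5]
R3 ← R3 + (8)·R1: [0, -15, -20, 25, 25]
R4 ← R4 + (7)·R1: [0, -15, -20, 25, 25]
R3 ← R3 − (5)·R2: [0, 0, 0, 0, 0]
R4 ← R4 − (5)·R2: [0, 0, 0, 0, 0]
Echelon form has 2 nonzero rows, so rank(P) = 2.
The column space has dimension equal to the rank: 2.

2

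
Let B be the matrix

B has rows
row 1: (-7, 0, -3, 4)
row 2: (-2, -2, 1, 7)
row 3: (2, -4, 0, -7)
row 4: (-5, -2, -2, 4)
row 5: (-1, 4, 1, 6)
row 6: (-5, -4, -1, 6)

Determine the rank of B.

4

Row reduce to echelon form.
R2 ← R2 − (2/7)·R1: [0, -2, 13/7, 41/7]
R3 ← R3 + (2/7)·R1: [0, -4, -6/7, -41/7]
R4 ← R4 − (5/7)·R1: [0, -2, 1/7, 8/7]
R5 ← R5 − (1/7)·R1: [0, 4, 10/7, 38/7]
R6 ← R6 − (5/7)·R1: [0, -4, 8/7, 22/7]
R3 ← R3 − (2)·R2: [0, 0, -32/7, -123/7]
R4 ← R4 − R2: [0, 0, -12/7, -33/7]
R5 ← R5 + (2)·R2: [0, 0, 36/7, 120/7]
R6 ← R6 − (2)·R2: [0, 0, -18/7, -60/7]
R4 ← R4 − (3/8)·R3: [0, 0, 0, 15/8]
R5 ← R5 + (9/8)·R3: [0, 0, 0, -21/8]
R6 ← R6 − (9/16)·R3: [0, 0, 0, 21/16]
R5 ← R5 + (7/5)·R4: [0, 0, 0, 0]
R6 ← R6 − (7/10)·R4: [0, 0, 0, 0]
Echelon form has 4 nonzero rows, so rank(B) = 4.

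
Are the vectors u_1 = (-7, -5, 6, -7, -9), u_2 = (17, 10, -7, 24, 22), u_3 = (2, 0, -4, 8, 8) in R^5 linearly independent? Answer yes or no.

yes

Form the matrix with these vectors as rows and row reduce.
R2 ← R2 + (17/7)·R1: [0, -15/7, 53/7, 7, 1/7]
R3 ← R3 + (2/7)·R1: [0, -10/7, -16/7, 6, 38/7]
R3 ← R3 − (2/3)·R2: [0, 0, -22/3, 4/3, 16/3]
3 nonzero rows, so the 3 vectors span a space of dimension 3.
Since 3 = 3, the vectors are linearly independent.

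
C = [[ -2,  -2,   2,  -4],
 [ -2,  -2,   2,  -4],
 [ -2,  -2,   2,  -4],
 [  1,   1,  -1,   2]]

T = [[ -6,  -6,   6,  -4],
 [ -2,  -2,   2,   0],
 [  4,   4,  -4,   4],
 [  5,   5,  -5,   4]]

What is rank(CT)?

First compute CT:
[[  4,   4,  -4,   0],
 [  4,   4,  -4,   0],
 [  4,   4,  -4,   0],
 [ -2,  -2,   2,   0]]
Now row reduce the product.
R2 ← R2 − R1: [0, 0, 0, 0]
R3 ← R3 − R1: [0, 0, 0, 0]
R4 ← R4 + (1/2)·R1: [0, 0, 0, 0]
1 nonzero row, so rank(CT) = 1.

1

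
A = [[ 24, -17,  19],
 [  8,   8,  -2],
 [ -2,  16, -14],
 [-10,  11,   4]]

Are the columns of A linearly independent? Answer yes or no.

yes

Row reduce A to echelon form.
R2 ← R2 − (1/3)·R1: [0, 41/3, -25/3]
R3 ← R3 + (1/12)·R1: [0, 175/12, -149/12]
R4 ← R4 + (5/12)·R1: [0, 47/12, 143/12]
R3 ← R3 − (175/164)·R2: [0, 0, -289/82]
R4 ← R4 − (47/164)·R2: [0, 0, 1173/82]
R4 ← R4 + (69/17)·R3: [0, 0, 0]
3 pivots among 3 columns.
Every column is a pivot column, so the columns are linearly independent.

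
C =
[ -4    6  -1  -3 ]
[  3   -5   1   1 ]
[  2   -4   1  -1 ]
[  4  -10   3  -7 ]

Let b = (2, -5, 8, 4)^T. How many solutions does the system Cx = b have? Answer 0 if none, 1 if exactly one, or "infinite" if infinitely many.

Row reduce the augmented matrix [C | b].
R2 ← R2 + (3/4)·R1: [0, -1/2, 1/4, -5/4, -7/2]
R3 ← R3 + (1/2)·R1: [0, -1, 1/2, -5/2, 9]
R4 ← R4 + R1: [0, -4, 2, -10, 6]
R3 ← R3 − (2)·R2: [0, 0, 0, 0, 16]
R4 ← R4 − (8)·R2: [0, 0, 0, 0, 34]
R4 ← R4 − (17/8)·R3: [0, 0, 0, 0, 0]
The echelon form has 3 nonzero rows; the last pivot sits in the augmented column, so rank(C) = 2 but rank([C|b]) = 3.
Since the ranks differ, the system is inconsistent.
It has no solutions.

0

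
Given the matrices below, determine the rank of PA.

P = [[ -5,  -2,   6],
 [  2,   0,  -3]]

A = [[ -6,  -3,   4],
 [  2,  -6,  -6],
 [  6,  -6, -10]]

2

First compute PA:
[[ 62,  -9, -68],
 [-30,  12,  38]]
Now row reduce the product.
R2 ← R2 + (15/31)·R1: [0, 237/31, 158/31]
2 nonzero rows, so rank(PA) = 2.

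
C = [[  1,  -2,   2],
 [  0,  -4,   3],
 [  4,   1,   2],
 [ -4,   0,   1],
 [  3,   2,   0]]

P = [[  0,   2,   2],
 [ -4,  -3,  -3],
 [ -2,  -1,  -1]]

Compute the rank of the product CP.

First compute CP:
[[  4,   6,   6],
 [ 10,   9,   9],
 [ -8,   3,   3],
 [ -2,  -9,  -9],
 [ -8,   0,   0]]
Now row reduce the product.
R2 ← R2 − (5/2)·R1: [0, -6, -6]
R3 ← R3 + (2)·R1: [0, 15, 15]
R4 ← R4 + (1/2)·R1: [0, -6, -6]
R5 ← R5 + (2)·R1: [0, 12, 12]
R3 ← R3 + (5/2)·R2: [0, 0, 0]
R4 ← R4 − R2: [0, 0, 0]
R5 ← R5 + (2)·R2: [0, 0, 0]
2 nonzero rows, so rank(CP) = 2.

2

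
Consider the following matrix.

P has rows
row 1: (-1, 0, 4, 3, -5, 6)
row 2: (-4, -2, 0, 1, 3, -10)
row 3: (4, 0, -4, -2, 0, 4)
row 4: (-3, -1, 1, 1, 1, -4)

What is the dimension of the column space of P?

4

Row reduce to echelon form.
R2 ← R2 − (4)·R1: [0, -2, -16, -11, 23, -34]
R3 ← R3 + (4)·R1: [0, 0, 12, 10, -20, 28]
R4 ← R4 − (3)·R1: [0, -1, -11, -8, 16, -22]
R4 ← R4 − (1/2)·R2: [0, 0, -3, -5/2, 9/2, -5]
R4 ← R4 + (1/4)·R3: [0, 0, 0, 0, -1/2, 2]
Echelon form has 4 nonzero rows, so rank(P) = 4.
The column space has dimension equal to the rank: 4.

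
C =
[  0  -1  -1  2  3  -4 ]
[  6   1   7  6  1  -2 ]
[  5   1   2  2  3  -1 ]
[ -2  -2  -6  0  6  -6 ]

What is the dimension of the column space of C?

Row reduce to echelon form.
Swap R1 ↔ R2
R3 ← R3 − (5/6)·R1: [0, 1/6, -23/6, -3, 13/6, 2/3]
R4 ← R4 + (1/3)·R1: [0, -5/3, -11/3, 2, 19/3, -20/3]
R3 ← R3 + (1/6)·R2: [0, 0, -4, -8/3, 8/3, 0]
R4 ← R4 − (5/3)·R2: [0, 0, -2, -4/3, 4/3, 0]
R4 ← R4 − (1/2)·R3: [0, 0, 0, 0, 0, 0]
Echelon form has 3 nonzero rows, so rank(C) = 3.
The column space has dimension equal to the rank: 3.

3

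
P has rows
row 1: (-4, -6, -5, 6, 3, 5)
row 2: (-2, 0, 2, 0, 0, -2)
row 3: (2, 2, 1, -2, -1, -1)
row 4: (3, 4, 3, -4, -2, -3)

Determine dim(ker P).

Row reduce to echelon form.
R2 ← R2 − (1/2)·R1: [0, 3, 9/2, -3, -3/2, -9/2]
R3 ← R3 + (1/2)·R1: [0, -1, -3/2, 1, 1/2, 3/2]
R4 ← R4 + (3/4)·R1: [0, -1/2, -3/4, 1/2, 1/4, 3/4]
R3 ← R3 + (1/3)·R2: [0, 0, 0, 0, 0, 0]
R4 ← R4 + (1/6)·R2: [0, 0, 0, 0, 0, 0]
2 nonzero rows, so rank(P) = 2.
P has 6 columns; by rank–nullity, nullity = 6 − 2 = 4.

4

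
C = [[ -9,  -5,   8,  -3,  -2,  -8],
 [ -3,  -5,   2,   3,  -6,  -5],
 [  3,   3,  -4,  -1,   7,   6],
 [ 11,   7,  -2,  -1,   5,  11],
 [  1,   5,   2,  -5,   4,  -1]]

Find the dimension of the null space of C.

Row reduce to echelon form.
R2 ← R2 − (1/3)·R1: [0, -10/3, -2/3, 4, -16/3, -7/3]
R3 ← R3 + (1/3)·R1: [0, 4/3, -4/3, -2, 19/3, 10/3]
R4 ← R4 + (11/9)·R1: [0, 8/9, 70/9, -14/3, 23/9, 11/9]
R5 ← R5 + (1/9)·R1: [0, 40/9, 26/9, -16/3, 34/9, -17/9]
R3 ← R3 + (2/5)·R2: [0, 0, -8/5, -2/5, 21/5, 12/5]
R4 ← R4 + (4/15)·R2: [0, 0, 38/5, -18/5, 17/15, 3/5]
R5 ← R5 + (4/3)·R2: [0, 0, 2, 0, -10/3, -5]
R4 ← R4 + (19/4)·R3: [0, 0, 0, -11/2, 253/12, 12]
R5 ← R5 + (5/4)·R3: [0, 0, 0, -1/2, 23/12, -2]
R5 ← R5 − (1/11)·R4: [0, 0, 0, 0, 0, -34/11]
5 nonzero rows, so rank(C) = 5.
C has 6 columns; by rank–nullity, nullity = 6 − 5 = 1.

1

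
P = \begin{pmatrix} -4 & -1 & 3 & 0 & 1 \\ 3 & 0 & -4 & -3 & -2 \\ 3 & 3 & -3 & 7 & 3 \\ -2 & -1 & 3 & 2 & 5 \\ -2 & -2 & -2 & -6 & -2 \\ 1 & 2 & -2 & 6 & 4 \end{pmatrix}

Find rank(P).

Row reduce to echelon form.
R2 ← R2 + (3/4)·R1: [0, -3/4, -7/4, -3, -5/4]
R3 ← R3 + (3/4)·R1: [0, 9/4, -3/4, 7, 15/4]
R4 ← R4 − (1/2)·R1: [0, -1/2, 3/2, 2, 9/2]
R5 ← R5 − (1/2)·R1: [0, -3/2, -7/2, -6, -5/2]
R6 ← R6 + (1/4)·R1: [0, 7/4, -5/4, 6, 17/4]
R3 ← R3 + (3)·R2: [0, 0, -6, -2, 0]
R4 ← R4 − (2/3)·R2: [0, 0, 8/3, 4, 16/3]
R5 ← R5 − (2)·R2: [0, 0, 0, 0, 0]
R6 ← R6 + (7/3)·R2: [0, 0, -16/3, -1, 4/3]
R4 ← R4 + (4/9)·R3: [0, 0, 0, 28/9, 16/3]
R6 ← R6 − (8/9)·R3: [0, 0, 0, 7/9, 4/3]
R6 ← R6 − (1/4)·R4: [0, 0, 0, 0, 0]
Echelon form has 4 nonzero rows, so rank(P) = 4.

4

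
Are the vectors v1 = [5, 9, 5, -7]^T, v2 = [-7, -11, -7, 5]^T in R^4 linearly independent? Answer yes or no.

Form the matrix with these vectors as rows and row reduce.
R2 ← R2 + (7/5)·R1: [0, 8/5, 0, -24/5]
2 nonzero rows, so the 2 vectors span a space of dimension 2.
Since 2 = 2, the vectors are linearly independent.

yes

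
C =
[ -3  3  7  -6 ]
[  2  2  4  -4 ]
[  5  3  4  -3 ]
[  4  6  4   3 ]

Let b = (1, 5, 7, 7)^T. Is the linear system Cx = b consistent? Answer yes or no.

Row reduce the augmented matrix [C | b].
R2 ← R2 + (2/3)·R1: [0, 4, 26/3, -8, 17/3]
R3 ← R3 + (5/3)·R1: [0, 8, 47/3, -13, 26/3]
R4 ← R4 + (4/3)·R1: [0, 10, 40/3, -5, 25/3]
R3 ← R3 − (2)·R2: [0, 0, -5/3, 3, -8/3]
R4 ← R4 − (5/2)·R2: [0, 0, -25/3, 15, -35/6]
R4 ← R4 − (5)·R3: [0, 0, 0, 0, 15/2]
The echelon form has 4 nonzero rows; the last pivot sits in the augmented column, so rank(C) = 3 but rank([C|b]) = 4.
Since the ranks differ, the system is inconsistent.

no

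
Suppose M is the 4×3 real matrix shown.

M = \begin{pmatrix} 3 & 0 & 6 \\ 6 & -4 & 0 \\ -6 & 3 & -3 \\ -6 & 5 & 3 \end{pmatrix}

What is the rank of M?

2

Row reduce to echelon form.
R2 ← R2 − (2)·R1: [0, -4, -12]
R3 ← R3 + (2)·R1: [0, 3, 9]
R4 ← R4 + (2)·R1: [0, 5, 15]
R3 ← R3 + (3/4)·R2: [0, 0, 0]
R4 ← R4 + (5/4)·R2: [0, 0, 0]
Echelon form has 2 nonzero rows, so rank(M) = 2.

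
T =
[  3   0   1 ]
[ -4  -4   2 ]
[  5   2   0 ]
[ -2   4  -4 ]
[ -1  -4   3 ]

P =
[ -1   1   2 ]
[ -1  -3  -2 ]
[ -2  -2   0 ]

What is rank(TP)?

First compute TP:
[[ -5,   1,   6],
 [  4,   4,   0],
 [ -7,  -1,   6],
 [  6,  -6, -12],
 [ -1,   5,   6]]
Now row reduce the product.
R2 ← R2 + (4/5)·R1: [0, 24/5, 24/5]
R3 ← R3 − (7/5)·R1: [0, -12/5, -12/5]
R4 ← R4 + (6/5)·R1: [0, -24/5, -24/5]
R5 ← R5 − (1/5)·R1: [0, 24/5, 24/5]
R3 ← R3 + (1/2)·R2: [0, 0, 0]
R4 ← R4 + R2: [0, 0, 0]
R5 ← R5 − R2: [0, 0, 0]
2 nonzero rows, so rank(TP) = 2.

2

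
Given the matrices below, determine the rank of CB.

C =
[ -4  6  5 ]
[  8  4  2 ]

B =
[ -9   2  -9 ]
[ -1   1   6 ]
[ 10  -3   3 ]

First compute CB:
[[ 80, -17,  87],
 [-56,  14, -42]]
Now row reduce the product.
R2 ← R2 + (7/10)·R1: [0, 21/10, 189/10]
2 nonzero rows, so rank(CB) = 2.

2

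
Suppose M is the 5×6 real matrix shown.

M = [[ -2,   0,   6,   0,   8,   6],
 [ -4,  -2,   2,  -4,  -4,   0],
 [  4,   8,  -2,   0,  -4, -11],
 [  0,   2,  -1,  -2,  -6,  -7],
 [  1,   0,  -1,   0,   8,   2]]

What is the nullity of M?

1

Row reduce to echelon form.
R2 ← R2 − (2)·R1: [0, -2, -10, -4, -20, -12]
R3 ← R3 + (2)·R1: [0, 8, 10, 0, 12, 1]
R5 ← R5 + (1/2)·R1: [0, 0, 2, 0, 12, 5]
R3 ← R3 + (4)·R2: [0, 0, -30, -16, -68, -47]
R4 ← R4 + R2: [0, 0, -11, -6, -26, -19]
R4 ← R4 − (11/30)·R3: [0, 0, 0, -2/15, -16/15, -53/30]
R5 ← R5 + (1/15)·R3: [0, 0, 0, -16/15, 112/15, 28/15]
R5 ← R5 − (8)·R4: [0, 0, 0, 0, 16, 16]
5 nonzero rows, so rank(M) = 5.
M has 6 columns; by rank–nullity, nullity = 6 − 5 = 1.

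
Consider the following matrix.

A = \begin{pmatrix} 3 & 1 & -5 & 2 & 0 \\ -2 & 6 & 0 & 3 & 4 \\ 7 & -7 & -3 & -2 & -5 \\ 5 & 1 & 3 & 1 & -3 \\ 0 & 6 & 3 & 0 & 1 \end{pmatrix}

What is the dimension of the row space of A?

5

Row reduce to echelon form.
R2 ← R2 + (2/3)·R1: [0, 20/3, -10/3, 13/3, 4]
R3 ← R3 − (7/3)·R1: [0, -28/3, 26/3, -20/3, -5]
R4 ← R4 − (5/3)·R1: [0, -2/3, 34/3, -7/3, -3]
R3 ← R3 + (7/5)·R2: [0, 0, 4, -3/5, 3/5]
R4 ← R4 + (1/10)·R2: [0, 0, 11, -19/10, -13/5]
R5 ← R5 − (9/10)·R2: [0, 0, 6, -39/10, -13/5]
R4 ← R4 − (11/4)·R3: [0, 0, 0, -1/4, -17/4]
R5 ← R5 − (3/2)·R3: [0, 0, 0, -3, -7/2]
R5 ← R5 − (12)·R4: [0, 0, 0, 0, 95/2]
Echelon form has 5 nonzero rows, so rank(A) = 5.
The row space has dimension equal to the rank: 5.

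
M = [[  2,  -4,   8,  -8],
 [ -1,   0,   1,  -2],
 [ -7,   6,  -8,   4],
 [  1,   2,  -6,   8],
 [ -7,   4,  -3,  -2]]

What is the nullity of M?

Row reduce to echelon form.
R2 ← R2 + (1/2)·R1: [0, -2, 5, -6]
R3 ← R3 + (7/2)·R1: [0, -8, 20, -24]
R4 ← R4 − (1/2)·R1: [0, 4, -10, 12]
R5 ← R5 + (7/2)·R1: [0, -10, 25, -30]
R3 ← R3 − (4)·R2: [0, 0, 0, 0]
R4 ← R4 + (2)·R2: [0, 0, 0, 0]
R5 ← R5 − (5)·R2: [0, 0, 0, 0]
2 nonzero rows, so rank(M) = 2.
M has 4 columns; by rank–nullity, nullity = 4 − 2 = 2.

2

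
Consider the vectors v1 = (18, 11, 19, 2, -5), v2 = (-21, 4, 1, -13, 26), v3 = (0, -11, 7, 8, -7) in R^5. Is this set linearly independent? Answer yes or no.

Form the matrix with these vectors as rows and row reduce.
R2 ← R2 + (7/6)·R1: [0, 101/6, 139/6, -32/3, 121/6]
R3 ← R3 + (66/101)·R2: [0, 0, 2236/101, 104/101, 624/101]
3 nonzero rows, so the 3 vectors span a space of dimension 3.
Since 3 = 3, the vectors are linearly independent.

yes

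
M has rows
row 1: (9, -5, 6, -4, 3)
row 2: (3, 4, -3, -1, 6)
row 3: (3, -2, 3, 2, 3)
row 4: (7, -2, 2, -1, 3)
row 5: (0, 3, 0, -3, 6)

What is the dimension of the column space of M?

4

Row reduce to echelon form.
R2 ← R2 − (1/3)·R1: [0, 17/3, -5, 1/3, 5]
R3 ← R3 − (1/3)·R1: [0, -1/3, 1, 10/3, 2]
R4 ← R4 − (7/9)·R1: [0, 17/9, -8/3, 19/9, 2/3]
R3 ← R3 + (1/17)·R2: [0, 0, 12/17, 57/17, 39/17]
R4 ← R4 − (1/3)·R2: [0, 0, -1, 2, -1]
R5 ← R5 − (9/17)·R2: [0, 0, 45/17, -54/17, 57/17]
R4 ← R4 + (17/12)·R3: [0, 0, 0, 27/4, 9/4]
R5 ← R5 − (15/4)·R3: [0, 0, 0, -63/4, -21/4]
R5 ← R5 + (7/3)·R4: [0, 0, 0, 0, 0]
Echelon form has 4 nonzero rows, so rank(M) = 4.
The column space has dimension equal to the rank: 4.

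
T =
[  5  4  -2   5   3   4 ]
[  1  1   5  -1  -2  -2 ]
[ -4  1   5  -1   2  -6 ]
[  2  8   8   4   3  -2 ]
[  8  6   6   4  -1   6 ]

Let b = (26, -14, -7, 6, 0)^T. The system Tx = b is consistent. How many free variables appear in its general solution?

1

Row reduce the augmented matrix [T | b].
R2 ← R2 − (1/5)·R1: [0, 1/5, 27/5, -2, -13/5, -14/5, -96/5]
R3 ← R3 + (4/5)·R1: [0, 21/5, 17/5, 3, 22/5, -14/5, 69/5]
R4 ← R4 − (2/5)·R1: [0, 32/5, 44/5, 2, 9/5, -18/5, -22/5]
R5 ← R5 − (8/5)·R1: [0, -2/5, 46/5, -4, -29/5, -2/5, -208/5]
R3 ← R3 − (21)·R2: [0, 0, -110, 45, 59, 56, 417]
R4 ← R4 − (32)·R2: [0, 0, -164, 66, 85, 86, 610]
R5 ← R5 + (2)·R2: [0, 0, 20, -8, -11, -6, -80]
R4 ← R4 − (82/55)·R3: [0, 0, 0, -12/11, -163/55, 138/55, -644/55]
R5 ← R5 + (2/11)·R3: [0, 0, 0, 2/11, -3/11, 46/11, -46/11]
R5 ← R5 + (1/6)·R4: [0, 0, 0, 0, -23/30, 23/5, -92/15]
The echelon form has 5 nonzero rows, and every pivot lies in the first 6 columns, so rank(T) = rank([T|b]) = 5.
The system is consistent.
Free variables = (unknowns) − (rank) = 6 − 5 = 1.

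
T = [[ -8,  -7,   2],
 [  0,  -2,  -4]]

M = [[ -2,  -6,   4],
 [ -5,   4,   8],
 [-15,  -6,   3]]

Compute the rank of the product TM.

2

First compute TM:
[[ 21,   8, -82],
 [ 70,  16, -28]]
Now row reduce the product.
R2 ← R2 − (10/3)·R1: [0, -32/3, 736/3]
2 nonzero rows, so rank(TM) = 2.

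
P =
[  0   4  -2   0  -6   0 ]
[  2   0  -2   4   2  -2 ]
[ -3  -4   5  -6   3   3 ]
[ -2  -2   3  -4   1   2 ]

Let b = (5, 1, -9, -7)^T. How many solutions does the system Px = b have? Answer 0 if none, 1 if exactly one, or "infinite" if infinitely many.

Row reduce the augmented matrix [P | b].
Swap R1 ↔ R2
R3 ← R3 + (3/2)·R1: [0, -4, 2, 0, 6, 0, -15/2]
R4 ← R4 + R1: [0, -2, 1, 0, 3, 0, -6]
R3 ← R3 + R2: [0, 0, 0, 0, 0, 0, -5/2]
R4 ← R4 + (1/2)·R2: [0, 0, 0, 0, 0, 0, -7/2]
R4 ← R4 − (7/5)·R3: [0, 0, 0, 0, 0, 0, 0]
The echelon form has 3 nonzero rows; the last pivot sits in the augmented column, so rank(P) = 2 but rank([P|b]) = 3.
Since the ranks differ, the system is inconsistent.
It has no solutions.

0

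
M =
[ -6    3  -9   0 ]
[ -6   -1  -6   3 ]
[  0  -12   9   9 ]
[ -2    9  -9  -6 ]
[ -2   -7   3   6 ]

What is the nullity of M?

Row reduce to echelon form.
R2 ← R2 − R1: [0, -4, 3, 3]
R4 ← R4 − (1/3)·R1: [0, 8, -6, -6]
R5 ← R5 − (1/3)·R1: [0, -8, 6, 6]
R3 ← R3 − (3)·R2: [0, 0, 0, 0]
R4 ← R4 + (2)·R2: [0, 0, 0, 0]
R5 ← R5 − (2)·R2: [0, 0, 0, 0]
2 nonzero rows, so rank(M) = 2.
M has 4 columns; by rank–nullity, nullity = 4 − 2 = 2.

2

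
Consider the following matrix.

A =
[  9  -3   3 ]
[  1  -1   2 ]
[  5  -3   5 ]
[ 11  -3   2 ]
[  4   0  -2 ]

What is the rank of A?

2

Row reduce to echelon form.
R2 ← R2 − (1/9)·R1: [0, -2/3, 5/3]
R3 ← R3 − (5/9)·R1: [0, -4/3, 10/3]
R4 ← R4 − (11/9)·R1: [0, 2/3, -5/3]
R5 ← R5 − (4/9)·R1: [0, 4/3, -10/3]
R3 ← R3 − (2)·R2: [0, 0, 0]
R4 ← R4 + R2: [0, 0, 0]
R5 ← R5 + (2)·R2: [0, 0, 0]
Echelon form has 2 nonzero rows, so rank(A) = 2.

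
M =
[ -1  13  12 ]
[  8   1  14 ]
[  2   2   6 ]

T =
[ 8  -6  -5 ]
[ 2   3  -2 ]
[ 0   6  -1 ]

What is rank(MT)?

2

First compute MT:
[[ 18, 117, -33],
 [ 66,  39, -56],
 [ 20,  30, -20]]
Now row reduce the product.
R2 ← R2 − (11/3)·R1: [0, -390, 65]
R3 ← R3 − (10/9)·R1: [0, -100, 50/3]
R3 ← R3 − (10/39)·R2: [0, 0, 0]
2 nonzero rows, so rank(MT) = 2.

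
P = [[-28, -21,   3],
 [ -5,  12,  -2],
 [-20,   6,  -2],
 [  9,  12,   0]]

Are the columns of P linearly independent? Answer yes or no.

Row reduce P to echelon form.
R2 ← R2 − (5/28)·R1: [0, 63/4, -71/28]
R3 ← R3 − (5/7)·R1: [0, 21, -29/7]
R4 ← R4 + (9/28)·R1: [0, 21/4, 27/28]
R3 ← R3 − (4/3)·R2: [0, 0, -16/21]
R4 ← R4 − (1/3)·R2: [0, 0, 38/21]
R4 ← R4 + (19/8)·R3: [0, 0, 0]
3 pivots among 3 columns.
Every column is a pivot column, so the columns are linearly independent.

yes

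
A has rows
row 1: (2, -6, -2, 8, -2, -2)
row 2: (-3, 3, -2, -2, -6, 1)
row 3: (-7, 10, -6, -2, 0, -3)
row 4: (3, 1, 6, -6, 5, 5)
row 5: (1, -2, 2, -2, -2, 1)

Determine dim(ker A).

Row reduce to echelon form.
R2 ← R2 + (3/2)·R1: [0, -6, -5, 10, -9, -2]
R3 ← R3 + (7/2)·R1: [0, -11, -13, 26, -7, -10]
R4 ← R4 − (3/2)·R1: [0, 10, 9, -18, 8, 8]
R5 ← R5 − (1/2)·R1: [0, 1, 3, -6, -1, 2]
R3 ← R3 − (11/6)·R2: [0, 0, -23/6, 23/3, 19/2, -19/3]
R4 ← R4 + (5/3)·R2: [0, 0, 2/3, -4/3, -7, 14/3]
R5 ← R5 + (1/6)·R2: [0, 0, 13/6, -13/3, -5/2, 5/3]
R4 ← R4 + (4/23)·R3: [0, 0, 0, 0, -123/23, 82/23]
R5 ← R5 + (13/23)·R3: [0, 0, 0, 0, 66/23, -44/23]
R5 ← R5 + (22/41)·R4: [0, 0, 0, 0, 0, 0]
4 nonzero rows, so rank(A) = 4.
A has 6 columns; by rank–nullity, nullity = 6 − 4 = 2.

2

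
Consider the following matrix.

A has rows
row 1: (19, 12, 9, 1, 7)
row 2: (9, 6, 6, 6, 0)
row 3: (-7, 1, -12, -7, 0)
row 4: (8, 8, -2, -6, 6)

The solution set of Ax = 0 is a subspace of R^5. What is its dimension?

Row reduce to echelon form.
R2 ← R2 − (9/19)·R1: [0, 6/19, 33/19, 105/19, -63/19]
R3 ← R3 + (7/19)·R1: [0, 103/19, -165/19, -126/19, 49/19]
R4 ← R4 − (8/19)·R1: [0, 56/19, -110/19, -122/19, 58/19]
R3 ← R3 − (103/6)·R2: [0, 0, -77/2, -203/2, 119/2]
R4 ← R4 − (28/3)·R2: [0, 0, -22, -58, 34]
R4 ← R4 − (4/7)·R3: [0, 0, 0, 0, 0]
3 nonzero rows, so rank(A) = 3.
A has 5 columns; by rank–nullity, nullity = 5 − 3 = 2.

2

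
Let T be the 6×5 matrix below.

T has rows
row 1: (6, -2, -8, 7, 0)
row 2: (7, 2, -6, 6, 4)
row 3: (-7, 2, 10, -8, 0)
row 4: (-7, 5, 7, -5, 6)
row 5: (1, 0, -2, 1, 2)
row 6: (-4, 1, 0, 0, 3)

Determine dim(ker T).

Row reduce to echelon form.
R2 ← R2 − (7/6)·R1: [0, 13/3, 10/3, -13/6, 4]
R3 ← R3 + (7/6)·R1: [0, -1/3, 2/3, 1/6, 0]
R4 ← R4 + (7/6)·R1: [0, 8/3, -7/3, 19/6, 6]
R5 ← R5 − (1/6)·R1: [0, 1/3, -2/3, -1/6, 2]
R6 ← R6 + (2/3)·R1: [0, -1/3, -16/3, 14/3, 3]
R3 ← R3 + (1/13)·R2: [0, 0, 12/13, 0, 4/13]
R4 ← R4 − (8/13)·R2: [0, 0, -57/13, 9/2, 46/13]
R5 ← R5 − (1/13)·R2: [0, 0, -12/13, 0, 22/13]
R6 ← R6 + (1/13)·R2: [0, 0, -66/13, 9/2, 43/13]
R4 ← R4 + (19/4)·R3: [0, 0, 0, 9/2, 5]
R5 ← R5 + R3: [0, 0, 0, 0, 2]
R6 ← R6 + (11/2)·R3: [0, 0, 0, 9/2, 5]
R6 ← R6 − R4: [0, 0, 0, 0, 0]
5 nonzero rows, so rank(T) = 5.
T has 5 columns; by rank–nullity, nullity = 5 − 5 = 0.

0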